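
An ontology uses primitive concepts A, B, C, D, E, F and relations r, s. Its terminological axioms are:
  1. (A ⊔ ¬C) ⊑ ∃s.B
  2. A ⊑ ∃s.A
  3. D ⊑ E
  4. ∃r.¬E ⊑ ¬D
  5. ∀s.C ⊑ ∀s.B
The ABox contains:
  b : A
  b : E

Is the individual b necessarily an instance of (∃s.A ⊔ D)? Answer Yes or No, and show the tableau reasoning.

Yes

1. b : (∃s.A ⊔ D)?  L(b) = {A, E} ∪ {(∀s.¬A ⊓ ¬D)}
   clash {A, ¬A} at an ∃-successor — b ∈ (∃s.A ⊔ D)
2. Hence b : (∃s.A ⊔ D): entailed.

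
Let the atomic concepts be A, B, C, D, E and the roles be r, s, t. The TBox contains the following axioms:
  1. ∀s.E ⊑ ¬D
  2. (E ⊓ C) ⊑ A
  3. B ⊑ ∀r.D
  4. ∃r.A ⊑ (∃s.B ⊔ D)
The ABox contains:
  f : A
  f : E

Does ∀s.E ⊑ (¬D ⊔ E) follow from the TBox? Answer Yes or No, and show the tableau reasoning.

Yes

1. ∀s.E ⊑ (¬D ⊔ E)  ⇔  (∀s.E ⊓ (D ⊓ ¬E)) unsat w.r.t. T
   all branches close; clash {D, ¬D} at x₀
2. Hence ∀s.E ⊑ (¬D ⊔ E): entailed.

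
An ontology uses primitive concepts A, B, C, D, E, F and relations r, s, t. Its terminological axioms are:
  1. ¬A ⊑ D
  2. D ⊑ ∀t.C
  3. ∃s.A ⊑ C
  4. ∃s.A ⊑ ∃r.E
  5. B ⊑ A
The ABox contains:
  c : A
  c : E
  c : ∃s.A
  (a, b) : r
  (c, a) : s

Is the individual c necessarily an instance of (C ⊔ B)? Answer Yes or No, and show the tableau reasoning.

Yes

1. c : (C ⊔ B)?  L(c) = {A, E, ∃s.A} ∪ {(¬C ⊓ ¬B)}
   clash {C, ¬C} at c — c ∈ (C ⊔ B)
2. Hence c : (C ⊔ B): entailed.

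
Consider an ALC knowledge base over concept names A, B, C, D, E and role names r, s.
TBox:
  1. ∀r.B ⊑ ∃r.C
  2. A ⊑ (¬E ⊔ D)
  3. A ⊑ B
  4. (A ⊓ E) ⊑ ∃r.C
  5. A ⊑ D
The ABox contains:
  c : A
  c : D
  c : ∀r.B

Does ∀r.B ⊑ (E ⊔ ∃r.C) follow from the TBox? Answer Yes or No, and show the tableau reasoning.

Yes

1. ∀r.B ⊑ (E ⊔ ∃r.C)  ⇔  (∀r.B ⊓ (¬E ⊓ ∀r.¬C)) unsat w.r.t. T
   all branches close; clash {C, ¬C} at an ∃-successor
2. Hence ∀r.B ⊑ (E ⊔ ∃r.C): entailed.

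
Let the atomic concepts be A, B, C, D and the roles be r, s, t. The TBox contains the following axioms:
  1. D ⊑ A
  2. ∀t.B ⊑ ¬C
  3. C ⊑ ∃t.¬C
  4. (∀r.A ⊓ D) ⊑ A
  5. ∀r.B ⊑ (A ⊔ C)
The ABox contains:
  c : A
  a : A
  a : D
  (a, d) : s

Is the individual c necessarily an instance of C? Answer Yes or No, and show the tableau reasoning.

No

1. c : C?  L(c) = {A} ∪ {¬C}
   open: L(c) ⊇ {A, ¬C, ∃r.¬B} (+ ∃-successors) — c ∉ C possible
2. Hence c : C: not entailed.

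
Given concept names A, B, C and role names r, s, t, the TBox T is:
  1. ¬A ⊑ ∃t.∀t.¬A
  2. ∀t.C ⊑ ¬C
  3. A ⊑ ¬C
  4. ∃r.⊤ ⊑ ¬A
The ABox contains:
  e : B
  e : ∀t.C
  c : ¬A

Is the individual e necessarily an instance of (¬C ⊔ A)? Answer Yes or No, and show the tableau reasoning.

1. e : (¬C ⊔ A)?  L(e) = {B, ∀t.C} ∪ {(C ⊓ ¬A)}
   clash {C, ¬C} at e — e ∈ (¬C ⊔ A)
2. Hence e : (¬C ⊔ A): entailed.

Yes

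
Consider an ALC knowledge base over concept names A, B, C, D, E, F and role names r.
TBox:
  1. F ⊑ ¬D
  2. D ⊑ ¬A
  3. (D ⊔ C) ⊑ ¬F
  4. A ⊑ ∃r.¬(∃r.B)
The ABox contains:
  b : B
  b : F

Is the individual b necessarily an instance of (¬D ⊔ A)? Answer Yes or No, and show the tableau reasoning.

Yes

1. b : (¬D ⊔ A)?  L(b) = {B, F} ∪ {(D ⊓ ¬A)}
   clash {D, ¬D} at b — b ∈ (¬D ⊔ A)
2. Hence b : (¬D ⊔ A): entailed.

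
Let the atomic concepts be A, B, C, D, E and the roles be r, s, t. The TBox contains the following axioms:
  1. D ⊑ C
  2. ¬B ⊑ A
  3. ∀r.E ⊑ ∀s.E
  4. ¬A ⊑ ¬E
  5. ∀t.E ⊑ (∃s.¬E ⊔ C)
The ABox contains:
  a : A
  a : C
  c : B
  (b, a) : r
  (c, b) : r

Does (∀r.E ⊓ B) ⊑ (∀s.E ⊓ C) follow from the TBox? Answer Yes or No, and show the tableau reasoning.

No

1. (∀r.E ⊓ B) ⊑ (∀s.E ⊓ C)  ⇔  ((∀r.E ⊓ B) ⊓ (∃s.¬E ⊔ ¬C)) unsat w.r.t. T
   apply at x₀: ∀r.E⊑∀s.E
   open: L(x₀) ⊇ {A, B, ¬C, ¬D, ∀r.E, …} (+ ∃-successors)
2. Hence (∀r.E ⊓ B) ⊑ (∀s.E ⊓ C): not entailed.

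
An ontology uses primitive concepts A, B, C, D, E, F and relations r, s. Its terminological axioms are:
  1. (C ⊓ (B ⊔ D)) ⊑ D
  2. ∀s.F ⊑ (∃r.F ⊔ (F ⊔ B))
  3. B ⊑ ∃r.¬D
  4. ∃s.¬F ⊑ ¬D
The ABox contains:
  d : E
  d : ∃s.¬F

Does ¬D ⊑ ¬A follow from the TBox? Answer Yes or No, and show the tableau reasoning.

No

1. ¬D ⊑ ¬A  ⇔  (¬D ⊓ A) unsat w.r.t. T
   open: L(x₀) ⊇ {A, ¬B, ¬C, ¬D, ∃s.¬F} (+ ∃-successors)
2. Hence ¬D ⊑ ¬A: not entailed.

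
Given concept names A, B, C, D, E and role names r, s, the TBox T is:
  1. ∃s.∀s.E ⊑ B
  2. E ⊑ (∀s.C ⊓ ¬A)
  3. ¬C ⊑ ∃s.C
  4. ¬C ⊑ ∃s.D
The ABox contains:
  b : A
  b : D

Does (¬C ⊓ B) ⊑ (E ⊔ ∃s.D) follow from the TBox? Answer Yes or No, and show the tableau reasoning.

Yes

1. (¬C ⊓ B) ⊑ (E ⊔ ∃s.D)  ⇔  ((¬C ⊓ B) ⊓ (¬E ⊓ ∀s.¬D)) unsat w.r.t. T
   all branches close; clash {D, ¬D} at an ∃-successor
2. Hence (¬C ⊓ B) ⊑ (E ⊔ ∃s.D): entailed.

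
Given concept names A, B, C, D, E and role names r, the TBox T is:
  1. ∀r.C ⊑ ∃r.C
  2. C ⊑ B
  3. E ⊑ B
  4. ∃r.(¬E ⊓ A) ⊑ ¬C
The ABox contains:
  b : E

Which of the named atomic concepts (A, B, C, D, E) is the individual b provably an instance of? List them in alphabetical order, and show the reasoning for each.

{B, E}

1. b : A?  L(b) = {E} ∪ {¬A}
   apply at b: E⊑B
   open: L(b) ⊇ {B, E, ¬A, ¬C, ∃r.¬C} (+ ∃-successors) — b ∉ A possible
2. b : B?  L(b) = {E} ∪ {¬B}
   clash {B, ¬B} at b — b ∈ B
3. b : C?  L(b) = {E} ∪ {¬C}
   apply at b: E⊑B
   open: L(b) ⊇ {B, E, ¬C, ∃r.¬C} (+ ∃-successors) — b ∉ C possible
4. b : D?  L(b) = {E} ∪ {¬D}
   apply at b: E⊑B
   open: L(b) ⊇ {B, E, ¬C, ¬D, ∃r.¬C} (+ ∃-successors) — b ∉ D possible
5. b : E?  L(b) = {E} ∪ {¬E}
   clash {E, ¬E} at b — b ∈ E
6. Entailed for b: {B, E}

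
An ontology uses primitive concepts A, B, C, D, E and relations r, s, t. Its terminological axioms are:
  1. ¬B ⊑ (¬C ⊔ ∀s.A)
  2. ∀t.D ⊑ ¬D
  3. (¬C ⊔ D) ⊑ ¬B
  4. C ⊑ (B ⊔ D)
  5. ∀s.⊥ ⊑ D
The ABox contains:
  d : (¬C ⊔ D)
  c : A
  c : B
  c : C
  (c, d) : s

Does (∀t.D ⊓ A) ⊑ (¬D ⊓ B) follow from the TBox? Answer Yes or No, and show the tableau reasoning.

1. (∀t.D ⊓ A) ⊑ (¬D ⊓ B)  ⇔  ((∀t.D ⊓ A) ⊓ (D ⊔ ¬B)) unsat w.r.t. T
   apply at x₀: ∀t.D⊑¬D
   open: L(x₀) ⊇ {A, ¬B, ¬C, ¬D, ∀t.D, …} (+ ∃-successors)
2. Hence (∀t.D ⊓ A) ⊑ (¬D ⊓ B): not entailed.

No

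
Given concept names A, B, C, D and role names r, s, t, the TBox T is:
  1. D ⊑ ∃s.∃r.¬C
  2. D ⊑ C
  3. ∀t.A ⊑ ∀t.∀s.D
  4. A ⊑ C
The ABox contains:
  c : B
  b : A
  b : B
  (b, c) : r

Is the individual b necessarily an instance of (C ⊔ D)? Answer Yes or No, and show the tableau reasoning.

Yes

1. b : (C ⊔ D)?  L(b) = {A, B} ∪ {(¬C ⊓ ¬D)}
   clash {C, ¬C} at b — b ∈ (C ⊔ D)
2. Hence b : (C ⊔ D): entailed.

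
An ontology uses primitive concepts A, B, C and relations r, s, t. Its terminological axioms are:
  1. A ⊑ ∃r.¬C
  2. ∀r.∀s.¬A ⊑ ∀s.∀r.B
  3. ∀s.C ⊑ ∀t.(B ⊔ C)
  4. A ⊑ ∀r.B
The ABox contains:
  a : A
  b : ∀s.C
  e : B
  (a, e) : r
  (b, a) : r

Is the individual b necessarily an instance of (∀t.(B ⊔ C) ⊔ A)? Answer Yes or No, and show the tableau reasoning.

1. b : (∀t.(B ⊔ C) ⊔ A)?  L(b) = {∀s.C} ∪ {(∃t.(¬B ⊓ ¬C) ⊓ ¬A)}
   clash {C, ¬C} at an ∃-successor — b ∈ (∀t.(B ⊔ C) ⊔ A)
2. Hence b : (∀t.(B ⊔ C) ⊔ A): entailed.

Yes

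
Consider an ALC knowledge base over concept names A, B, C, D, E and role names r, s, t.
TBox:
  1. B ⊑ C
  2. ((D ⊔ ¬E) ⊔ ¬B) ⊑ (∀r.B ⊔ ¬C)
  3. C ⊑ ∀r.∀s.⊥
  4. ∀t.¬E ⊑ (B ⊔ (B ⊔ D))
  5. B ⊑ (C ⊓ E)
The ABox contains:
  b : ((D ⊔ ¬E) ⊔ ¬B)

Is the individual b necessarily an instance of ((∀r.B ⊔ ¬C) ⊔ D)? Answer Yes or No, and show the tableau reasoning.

1. b : ((∀r.B ⊔ ¬C) ⊔ D)?  L(b) = {((D ⊔ ¬E) ⊔ ¬B)} ∪ {((∃r.¬B ⊓ C) ⊓ ¬D)}
   clash {D, ¬D} at b — b ∈ ((∀r.B ⊔ ¬C) ⊔ D)
2. Hence b : ((∀r.B ⊔ ¬C) ⊔ D): entailed.

Yes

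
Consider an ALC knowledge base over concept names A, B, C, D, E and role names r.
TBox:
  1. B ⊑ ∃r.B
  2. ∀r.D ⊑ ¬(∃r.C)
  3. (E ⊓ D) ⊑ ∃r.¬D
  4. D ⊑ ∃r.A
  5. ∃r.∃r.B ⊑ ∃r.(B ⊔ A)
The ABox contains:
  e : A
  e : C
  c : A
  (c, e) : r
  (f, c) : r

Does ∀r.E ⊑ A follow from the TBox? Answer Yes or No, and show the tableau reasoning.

1. ∀r.E ⊑ A  ⇔  (∀r.E ⊓ ¬A) unsat w.r.t. T
   open: L(x₀) ⊇ {¬A, ¬B, ¬D, ∀r.E, ∀r.∀r.¬B, …} (+ ∃-successors)
2. Hence ∀r.E ⊑ A: not entailed.

No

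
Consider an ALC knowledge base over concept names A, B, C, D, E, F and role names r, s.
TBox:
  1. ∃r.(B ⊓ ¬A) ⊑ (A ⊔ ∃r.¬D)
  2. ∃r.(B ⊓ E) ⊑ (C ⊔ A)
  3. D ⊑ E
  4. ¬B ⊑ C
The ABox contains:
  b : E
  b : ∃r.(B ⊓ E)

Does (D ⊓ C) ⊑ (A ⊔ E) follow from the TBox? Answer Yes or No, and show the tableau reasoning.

Yes

1. (D ⊓ C) ⊑ (A ⊔ E)  ⇔  ((D ⊓ C) ⊓ (¬A ⊓ ¬E)) unsat w.r.t. T
   all branches close; clash {E, ¬E} at x₀
2. Hence (D ⊓ C) ⊑ (A ⊔ E): entailed.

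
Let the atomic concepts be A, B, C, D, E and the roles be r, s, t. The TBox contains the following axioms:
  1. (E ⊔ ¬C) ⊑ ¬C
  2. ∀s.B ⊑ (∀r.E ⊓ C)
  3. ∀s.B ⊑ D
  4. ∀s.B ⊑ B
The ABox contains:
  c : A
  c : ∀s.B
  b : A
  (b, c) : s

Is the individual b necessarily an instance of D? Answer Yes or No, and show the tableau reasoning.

No

1. b : D?  L(b) = {A} ∪ {¬D}
   open: L(b) ⊇ {A, C, ¬D, ¬E, ∃s.¬B} (+ ∃-successors) — b ∉ D possible
2. Hence b : D: not entailed.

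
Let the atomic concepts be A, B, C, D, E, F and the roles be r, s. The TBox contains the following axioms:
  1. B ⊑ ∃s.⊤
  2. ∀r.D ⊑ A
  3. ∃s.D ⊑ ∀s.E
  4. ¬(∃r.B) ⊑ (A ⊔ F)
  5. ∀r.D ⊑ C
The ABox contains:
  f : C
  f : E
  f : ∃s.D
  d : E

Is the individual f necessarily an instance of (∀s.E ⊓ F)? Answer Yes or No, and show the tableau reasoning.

No

1. f : (∀s.E ⊓ F)?  L(f) = {C, E, ∃s.D} ∪ {(∃s.¬E ⊔ ¬F)}
   apply at f: ∃s.D⊑∀s.E
   open: L(f) ⊇ {C, E, ¬B, ¬F, ∀s.E, …} (+ ∃-successors) — f ∉ (∀s.E ⊓ F) possible
2. Hence f : (∀s.E ⊓ F): not entailed.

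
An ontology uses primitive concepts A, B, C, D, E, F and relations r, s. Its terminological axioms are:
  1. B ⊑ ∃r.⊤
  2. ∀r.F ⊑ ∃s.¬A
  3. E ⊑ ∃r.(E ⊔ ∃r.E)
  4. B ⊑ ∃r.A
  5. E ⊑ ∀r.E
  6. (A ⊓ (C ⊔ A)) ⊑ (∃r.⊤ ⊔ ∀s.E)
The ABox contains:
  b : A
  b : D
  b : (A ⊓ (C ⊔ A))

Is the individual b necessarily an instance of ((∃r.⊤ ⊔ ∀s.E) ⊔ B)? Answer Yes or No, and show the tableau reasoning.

1. b : ((∃r.⊤ ⊔ ∀s.E) ⊔ B)?  L(b) = {A, D, (A ⊓ (C ⊔ A))} ∪ {((∀r.⊥ ⊓ ∃s.¬E) ⊓ ¬B)}
   clash ⊥ at an ∃-successor — b ∈ ((∃r.⊤ ⊔ ∀s.E) ⊔ B)
2. Hence b : ((∃r.⊤ ⊔ ∀s.E) ⊔ B): entailed.

Yes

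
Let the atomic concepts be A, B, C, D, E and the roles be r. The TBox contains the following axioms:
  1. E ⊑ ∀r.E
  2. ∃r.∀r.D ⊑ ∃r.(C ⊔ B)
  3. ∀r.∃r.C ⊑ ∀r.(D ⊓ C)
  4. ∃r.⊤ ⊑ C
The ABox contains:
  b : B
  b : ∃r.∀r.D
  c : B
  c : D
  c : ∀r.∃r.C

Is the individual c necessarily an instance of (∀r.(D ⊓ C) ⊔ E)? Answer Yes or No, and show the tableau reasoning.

Yes

1. c : (∀r.(D ⊓ C) ⊔ E)?  L(c) = {B, D, ∀r.∃r.C} ∪ {(∃r.(¬D ⊔ ¬C) ⊓ ¬E)}
   clash {C, ¬C} at an ∃-successor — c ∈ (∀r.(D ⊓ C) ⊔ E)
2. Hence c : (∀r.(D ⊓ C) ⊔ E): entailed.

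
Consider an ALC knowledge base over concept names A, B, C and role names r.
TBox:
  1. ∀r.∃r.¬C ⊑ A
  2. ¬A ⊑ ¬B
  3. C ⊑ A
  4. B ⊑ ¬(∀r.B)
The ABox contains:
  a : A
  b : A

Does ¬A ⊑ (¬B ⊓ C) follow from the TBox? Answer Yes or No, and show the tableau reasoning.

1. ¬A ⊑ (¬B ⊓ C)  ⇔  (¬A ⊓ (B ⊔ ¬C)) unsat w.r.t. T
   apply at x₀: ¬A⊑¬B
   open: L(x₀) ⊇ {¬A, ¬B, ¬C, ∃r.∀r.C} (+ ∃-successors)
2. Hence ¬A ⊑ (¬B ⊓ C): not entailed.

No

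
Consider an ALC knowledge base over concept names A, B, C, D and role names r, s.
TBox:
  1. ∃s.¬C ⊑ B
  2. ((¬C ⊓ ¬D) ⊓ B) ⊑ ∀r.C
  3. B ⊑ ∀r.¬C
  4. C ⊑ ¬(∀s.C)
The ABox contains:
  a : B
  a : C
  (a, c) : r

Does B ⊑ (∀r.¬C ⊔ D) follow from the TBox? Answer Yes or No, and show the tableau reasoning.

Yes

1. B ⊑ (∀r.¬C ⊔ D)  ⇔  (B ⊓ (∃r.C ⊓ ¬D)) unsat w.r.t. T
   all branches close; clash {C, ¬C} at an ∃-successor
2. Hence B ⊑ (∀r.¬C ⊔ D): entailed.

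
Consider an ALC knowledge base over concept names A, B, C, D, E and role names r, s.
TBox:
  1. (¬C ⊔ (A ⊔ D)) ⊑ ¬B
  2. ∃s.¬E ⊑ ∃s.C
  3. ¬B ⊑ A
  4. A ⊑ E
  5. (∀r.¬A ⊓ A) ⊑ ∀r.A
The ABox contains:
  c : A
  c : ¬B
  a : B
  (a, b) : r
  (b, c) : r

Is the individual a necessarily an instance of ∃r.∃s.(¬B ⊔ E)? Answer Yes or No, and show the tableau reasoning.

1. a : ∃r.∃s.(¬B ⊔ E)?  L(a) = {B} ∪ {∀r.∀s.(B ⊓ ¬E)}
   open: L(a) ⊇ {B, C, ¬A, ¬D, ∀r.∀s.(B ⊓ ¬E), …} — a ∉ ∃r.∃s.(¬B ⊔ E) possible
2. Hence a : ∃r.∃s.(¬B ⊔ E): not entailed.

No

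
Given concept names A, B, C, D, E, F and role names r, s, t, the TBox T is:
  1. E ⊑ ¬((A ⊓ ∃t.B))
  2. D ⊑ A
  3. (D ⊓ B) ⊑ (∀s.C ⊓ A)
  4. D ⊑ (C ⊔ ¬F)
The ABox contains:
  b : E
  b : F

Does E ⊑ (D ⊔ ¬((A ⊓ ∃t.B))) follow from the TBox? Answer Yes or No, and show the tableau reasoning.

1. E ⊑ (D ⊔ ¬((A ⊓ ∃t.B)))  ⇔  (E ⊓ (¬D ⊓ (A ⊓ ∃t.B))) unsat w.r.t. T
   all branches close; clash {B, ¬B} at an ∃-successor
2. Hence E ⊑ (D ⊔ ¬((A ⊓ ∃t.B))): entailed.

Yes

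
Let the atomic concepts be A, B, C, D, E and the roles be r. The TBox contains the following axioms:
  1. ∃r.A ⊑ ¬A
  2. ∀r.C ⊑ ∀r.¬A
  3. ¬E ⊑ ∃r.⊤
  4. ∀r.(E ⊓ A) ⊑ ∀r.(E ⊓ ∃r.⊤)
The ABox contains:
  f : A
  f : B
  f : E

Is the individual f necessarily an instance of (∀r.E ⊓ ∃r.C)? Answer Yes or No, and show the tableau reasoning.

1. f : (∀r.E ⊓ ∃r.C)?  L(f) = {A, B, E} ∪ {(∃r.¬E ⊔ ∀r.¬C)}
   open: L(f) ⊇ {A, B, E, ∀r.¬A, ∃r.(¬E ⊔ ¬A), …} (+ ∃-successors) — f ∉ (∀r.E ⊓ ∃r.C) possible
2. Hence f : (∀r.E ⊓ ∃r.C): not entailed.

No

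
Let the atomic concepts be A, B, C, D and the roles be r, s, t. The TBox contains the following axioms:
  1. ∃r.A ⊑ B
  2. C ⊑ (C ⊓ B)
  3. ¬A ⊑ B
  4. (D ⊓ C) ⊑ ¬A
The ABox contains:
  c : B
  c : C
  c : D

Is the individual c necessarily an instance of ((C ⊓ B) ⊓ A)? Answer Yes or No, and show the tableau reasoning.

1. c : ((C ⊓ B) ⊓ A)?  L(c) = {B, C, D} ∪ {((¬C ⊔ ¬B) ⊔ ¬A)}
   apply at c: C⊑(C ⊓ B)
   open: L(c) ⊇ {B, C, D, ¬A} — c ∉ ((C ⊓ B) ⊓ A) possible
2. Hence c : ((C ⊓ B) ⊓ A): not entailed.

No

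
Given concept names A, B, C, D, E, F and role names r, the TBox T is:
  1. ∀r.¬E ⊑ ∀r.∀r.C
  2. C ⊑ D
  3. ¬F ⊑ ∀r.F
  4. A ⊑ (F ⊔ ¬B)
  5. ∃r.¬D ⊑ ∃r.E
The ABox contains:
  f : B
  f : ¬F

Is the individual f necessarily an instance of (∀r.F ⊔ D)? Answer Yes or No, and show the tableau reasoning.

Yes

1. f : (∀r.F ⊔ D)?  L(f) = {B, ¬F} ∪ {(∃r.¬F ⊓ ¬D)}
   clash {D, ¬D} at f — f ∈ (∀r.F ⊔ D)
2. Hence f : (∀r.F ⊔ D): entailed.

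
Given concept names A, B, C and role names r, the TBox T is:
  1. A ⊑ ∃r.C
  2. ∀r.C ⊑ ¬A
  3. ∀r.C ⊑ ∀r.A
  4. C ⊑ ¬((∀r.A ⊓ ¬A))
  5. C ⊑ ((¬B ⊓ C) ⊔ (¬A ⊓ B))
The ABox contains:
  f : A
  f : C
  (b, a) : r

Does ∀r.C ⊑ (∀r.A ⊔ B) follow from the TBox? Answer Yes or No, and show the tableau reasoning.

Yes

1. ∀r.C ⊑ (∀r.A ⊔ B)  ⇔  (∀r.C ⊓ (∃r.¬A ⊓ ¬B)) unsat w.r.t. T
   all branches close; clash {B, ¬B} at x₀
2. Hence ∀r.C ⊑ (∀r.A ⊔ B): entailed.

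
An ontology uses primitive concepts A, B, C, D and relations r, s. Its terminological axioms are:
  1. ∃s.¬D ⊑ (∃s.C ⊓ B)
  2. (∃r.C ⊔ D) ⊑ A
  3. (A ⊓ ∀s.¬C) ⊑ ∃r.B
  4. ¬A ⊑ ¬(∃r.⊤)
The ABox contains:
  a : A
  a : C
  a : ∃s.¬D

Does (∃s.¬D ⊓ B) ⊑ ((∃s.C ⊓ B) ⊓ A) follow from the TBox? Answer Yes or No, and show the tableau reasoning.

1. (∃s.¬D ⊓ B) ⊑ ((∃s.C ⊓ B) ⊓ A)  ⇔  ((∃s.¬D ⊓ B) ⊓ ((∀s.¬C ⊔ ¬B) ⊔ ¬A)) unsat w.r.t. T
   apply at x₀: ∃s.¬D⊑(∃s.C ⊓ B)
   open: L(x₀) ⊇ {B, ¬A, ¬D, ∀r.¬C, ∀r.⊥, …} (+ ∃-successors)
2. Hence (∃s.¬D ⊓ B) ⊑ ((∃s.C ⊓ B) ⊓ A): not entailed.

No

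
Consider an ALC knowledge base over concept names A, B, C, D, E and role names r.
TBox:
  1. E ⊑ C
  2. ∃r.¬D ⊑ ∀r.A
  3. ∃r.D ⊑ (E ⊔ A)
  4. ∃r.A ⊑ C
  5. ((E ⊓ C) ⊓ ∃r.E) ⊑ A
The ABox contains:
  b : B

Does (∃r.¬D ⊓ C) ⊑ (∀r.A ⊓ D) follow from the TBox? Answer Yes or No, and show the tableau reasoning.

1. (∃r.¬D ⊓ C) ⊑ (∀r.A ⊓ D)  ⇔  ((∃r.¬D ⊓ C) ⊓ (∃r.¬A ⊔ ¬D)) unsat w.r.t. T
   apply at x₀: ∃r.¬D⊑∀r.A
   open: L(x₀) ⊇ {C, ¬D, ¬E, ∀r.A, ∀r.¬D, …} (+ ∃-successors)
2. Hence (∃r.¬D ⊓ C) ⊑ (∀r.A ⊓ D): not entailed.

No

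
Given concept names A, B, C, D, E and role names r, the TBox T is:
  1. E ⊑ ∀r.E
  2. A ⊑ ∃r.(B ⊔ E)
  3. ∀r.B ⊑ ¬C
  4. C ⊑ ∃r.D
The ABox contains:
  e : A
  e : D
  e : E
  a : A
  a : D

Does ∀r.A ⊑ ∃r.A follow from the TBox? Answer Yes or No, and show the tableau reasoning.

1. ∀r.A ⊑ ∃r.A  ⇔  (∀r.A ⊓ ∀r.¬A) unsat w.r.t. T
   open: L(x₀) ⊇ {¬A, ¬C, ¬E, ∀r.A, ∀r.¬A}
2. Hence ∀r.A ⊑ ∃r.A: not entailed.

No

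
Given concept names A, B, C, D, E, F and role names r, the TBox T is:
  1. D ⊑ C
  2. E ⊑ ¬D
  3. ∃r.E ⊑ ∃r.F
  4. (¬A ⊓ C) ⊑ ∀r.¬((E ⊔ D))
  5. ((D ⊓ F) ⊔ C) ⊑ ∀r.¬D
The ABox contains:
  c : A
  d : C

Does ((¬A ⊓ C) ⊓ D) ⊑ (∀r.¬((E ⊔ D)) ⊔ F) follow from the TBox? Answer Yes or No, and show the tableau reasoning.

1. ((¬A ⊓ C) ⊓ D) ⊑ (∀r.¬((E ⊔ D)) ⊔ F)  ⇔  (((¬A ⊓ C) ⊓ D) ⊓ (∃r.(E ⊔ D) ⊓ ¬F)) unsat w.r.t. T
   all branches close; clash {D, ¬D} at x₀
2. Hence ((¬A ⊓ C) ⊓ D) ⊑ (∀r.¬((E ⊔ D)) ⊔ F): entailed.

Yes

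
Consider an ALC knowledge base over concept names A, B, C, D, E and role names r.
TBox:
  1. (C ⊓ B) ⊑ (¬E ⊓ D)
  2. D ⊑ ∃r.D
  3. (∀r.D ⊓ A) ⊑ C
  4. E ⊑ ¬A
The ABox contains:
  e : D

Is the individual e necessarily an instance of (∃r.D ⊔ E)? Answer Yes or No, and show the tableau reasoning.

1. e : (∃r.D ⊔ E)?  L(e) = {D} ∪ {(∀r.¬D ⊓ ¬E)}
   clash {D, ¬D} at an ∃-successor — e ∈ (∃r.D ⊔ E)
2. Hence e : (∃r.D ⊔ E): entailed.

Yes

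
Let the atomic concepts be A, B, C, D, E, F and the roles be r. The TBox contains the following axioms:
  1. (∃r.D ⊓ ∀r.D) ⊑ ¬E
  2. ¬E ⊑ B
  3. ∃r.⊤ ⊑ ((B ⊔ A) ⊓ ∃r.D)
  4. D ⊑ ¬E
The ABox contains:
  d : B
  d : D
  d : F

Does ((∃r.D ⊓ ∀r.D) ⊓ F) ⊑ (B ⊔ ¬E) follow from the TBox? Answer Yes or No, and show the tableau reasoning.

1. ((∃r.D ⊓ ∀r.D) ⊓ F) ⊑ (B ⊔ ¬E)  ⇔  (((∃r.D ⊓ ∀r.D) ⊓ F) ⊓ (¬B ⊓ E)) unsat w.r.t. T
   all branches close; clash {E, ¬E} at x₀
2. Hence ((∃r.D ⊓ ∀r.D) ⊓ F) ⊑ (B ⊔ ¬E): entailed.

Yes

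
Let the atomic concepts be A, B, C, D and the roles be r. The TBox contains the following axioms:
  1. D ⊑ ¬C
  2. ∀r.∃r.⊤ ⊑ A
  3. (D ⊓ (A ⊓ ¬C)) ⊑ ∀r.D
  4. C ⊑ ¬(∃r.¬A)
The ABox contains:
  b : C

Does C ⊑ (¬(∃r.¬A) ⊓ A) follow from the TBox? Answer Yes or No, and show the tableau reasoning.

No

1. C ⊑ (¬(∃r.¬A) ⊓ A)  ⇔  (C ⊓ (∃r.¬A ⊔ ¬A)) unsat w.r.t. T
   apply at x₀: C⊑¬(∃r.¬A)
   open: L(x₀) ⊇ {C, ¬A, ¬D, ∀r.A, ∃r.∀r.⊥} (+ ∃-successors)
2. Hence C ⊑ (¬(∃r.¬A) ⊓ A): not entailed.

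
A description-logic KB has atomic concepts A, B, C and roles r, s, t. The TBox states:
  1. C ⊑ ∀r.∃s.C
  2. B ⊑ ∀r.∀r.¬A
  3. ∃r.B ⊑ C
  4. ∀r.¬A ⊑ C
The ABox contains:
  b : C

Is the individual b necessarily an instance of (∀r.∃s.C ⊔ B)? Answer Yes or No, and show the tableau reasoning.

Yes

1. b : (∀r.∃s.C ⊔ B)?  L(b) = {C} ∪ {(∃r.∀s.¬C ⊓ ¬B)}
   clash {C, ¬C} at an ∃-successor — b ∈ (∀r.∃s.C ⊔ B)
2. Hence b : (∀r.∃s.C ⊔ B): entailed.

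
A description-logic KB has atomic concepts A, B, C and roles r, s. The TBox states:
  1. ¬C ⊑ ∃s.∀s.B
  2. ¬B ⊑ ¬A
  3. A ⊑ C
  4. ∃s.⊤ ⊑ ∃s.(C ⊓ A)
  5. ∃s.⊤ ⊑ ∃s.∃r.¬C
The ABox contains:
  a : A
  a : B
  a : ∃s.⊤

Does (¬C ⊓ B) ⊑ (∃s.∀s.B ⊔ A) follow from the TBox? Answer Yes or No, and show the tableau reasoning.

1. (¬C ⊓ B) ⊑ (∃s.∀s.B ⊔ A)  ⇔  ((¬C ⊓ B) ⊓ (∀s.∃s.¬B ⊓ ¬A)) unsat w.r.t. T
   all branches close; clash {B, ¬B} at an ∃-successor
2. Hence (¬C ⊓ B) ⊑ (∃s.∀s.B ⊔ A): entailed.

Yes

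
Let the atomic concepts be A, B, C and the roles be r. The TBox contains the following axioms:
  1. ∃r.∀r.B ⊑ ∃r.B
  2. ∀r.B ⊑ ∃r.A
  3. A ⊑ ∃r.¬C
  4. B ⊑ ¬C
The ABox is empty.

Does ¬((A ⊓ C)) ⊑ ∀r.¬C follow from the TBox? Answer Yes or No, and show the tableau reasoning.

No

1. ¬((A ⊓ C)) ⊑ ∀r.¬C  ⇔  ((¬A ⊔ ¬C) ⊓ ∃r.C) unsat w.r.t. T
   open: L(x₀) ⊇ {¬A, ¬B, ∀r.∃r.¬B, ∃r.C, ∃r.¬B} (+ ∃-successors)
2. Hence ¬((A ⊓ C)) ⊑ ∀r.¬C: not entailed.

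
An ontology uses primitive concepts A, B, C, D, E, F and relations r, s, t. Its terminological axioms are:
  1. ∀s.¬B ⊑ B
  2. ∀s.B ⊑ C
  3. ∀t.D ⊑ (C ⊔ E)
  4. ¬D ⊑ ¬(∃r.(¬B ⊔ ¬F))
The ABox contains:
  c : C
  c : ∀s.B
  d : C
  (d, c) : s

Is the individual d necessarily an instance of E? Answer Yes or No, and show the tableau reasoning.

No

1. d : E?  L(d) = {C} ∪ {¬E}
   open: L(d) ⊇ {C, D, ¬E, ∃s.B, ∃t.¬D} (+ ∃-successors) — d ∉ E possible
2. Hence d : E: not entailed.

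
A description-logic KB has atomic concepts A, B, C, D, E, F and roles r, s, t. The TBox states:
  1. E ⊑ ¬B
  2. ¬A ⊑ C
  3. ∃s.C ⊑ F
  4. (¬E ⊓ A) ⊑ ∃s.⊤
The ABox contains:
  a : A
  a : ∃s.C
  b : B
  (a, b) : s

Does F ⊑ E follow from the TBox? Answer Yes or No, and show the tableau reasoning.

No

1. F ⊑ E  ⇔  (F ⊓ ¬E) unsat w.r.t. T
   open: L(x₀) ⊇ {A, F, ¬E, ∃s.⊤} (+ ∃-successors)
2. Hence F ⊑ E: not entailed.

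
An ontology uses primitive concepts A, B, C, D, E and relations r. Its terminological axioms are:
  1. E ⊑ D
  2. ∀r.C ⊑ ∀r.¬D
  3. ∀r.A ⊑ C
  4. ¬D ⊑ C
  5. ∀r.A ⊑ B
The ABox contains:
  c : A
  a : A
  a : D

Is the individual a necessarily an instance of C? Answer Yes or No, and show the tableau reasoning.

1. a : C?  L(a) = {A, D} ∪ {¬C}
   open: L(a) ⊇ {A, D, ¬C, ∃r.¬A, ∃r.¬C} (+ ∃-successors) — a ∉ C possible
2. Hence a : C: not entailed.

No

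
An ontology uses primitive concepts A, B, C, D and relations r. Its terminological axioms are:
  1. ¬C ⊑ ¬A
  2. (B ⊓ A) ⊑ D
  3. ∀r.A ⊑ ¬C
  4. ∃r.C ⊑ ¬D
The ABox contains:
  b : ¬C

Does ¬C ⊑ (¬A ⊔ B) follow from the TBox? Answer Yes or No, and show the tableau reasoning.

Yes

1. ¬C ⊑ (¬A ⊔ B)  ⇔  (¬C ⊓ (A ⊓ ¬B)) unsat w.r.t. T
   all branches close; clash {A, ¬A} at x₀
2. Hence ¬C ⊑ (¬A ⊔ B): entailed.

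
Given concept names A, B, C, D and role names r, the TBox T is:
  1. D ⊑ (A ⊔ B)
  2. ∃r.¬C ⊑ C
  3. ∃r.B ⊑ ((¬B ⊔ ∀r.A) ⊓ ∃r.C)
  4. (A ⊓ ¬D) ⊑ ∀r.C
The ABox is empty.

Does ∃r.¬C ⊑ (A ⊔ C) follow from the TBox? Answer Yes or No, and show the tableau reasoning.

1. ∃r.¬C ⊑ (A ⊔ C)  ⇔  (∃r.¬C ⊓ (¬A ⊓ ¬C)) unsat w.r.t. T
   all branches close; clash {C, ¬C} at x₀
2. Hence ∃r.¬C ⊑ (A ⊔ C): entailed.

Yes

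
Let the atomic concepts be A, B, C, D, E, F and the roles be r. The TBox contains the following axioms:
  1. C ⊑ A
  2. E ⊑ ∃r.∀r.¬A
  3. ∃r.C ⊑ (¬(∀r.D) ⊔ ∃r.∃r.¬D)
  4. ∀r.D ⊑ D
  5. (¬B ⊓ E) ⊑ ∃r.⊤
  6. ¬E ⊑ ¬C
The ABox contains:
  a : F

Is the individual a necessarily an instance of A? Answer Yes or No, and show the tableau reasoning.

No

1. a : A?  L(a) = {F} ∪ {¬A}
   open: L(a) ⊇ {B, E, F, ¬A, ¬C, …} (+ ∃-successors) — a ∉ A possible
2. Hence a : A: not entailed.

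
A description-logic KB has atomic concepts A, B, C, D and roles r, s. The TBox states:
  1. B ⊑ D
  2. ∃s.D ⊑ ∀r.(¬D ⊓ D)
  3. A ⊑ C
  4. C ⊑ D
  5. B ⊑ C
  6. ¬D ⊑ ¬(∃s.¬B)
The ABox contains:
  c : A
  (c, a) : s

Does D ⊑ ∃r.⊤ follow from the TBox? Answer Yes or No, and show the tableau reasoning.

1. D ⊑ ∃r.⊤  ⇔  (D ⊓ ∀r.⊥) unsat w.r.t. T
   open: L(x₀) ⊇ {D, ¬A, ¬B, ∀r.⊥, ∀s.¬D}
2. Hence D ⊑ ∃r.⊤: not entailed.

No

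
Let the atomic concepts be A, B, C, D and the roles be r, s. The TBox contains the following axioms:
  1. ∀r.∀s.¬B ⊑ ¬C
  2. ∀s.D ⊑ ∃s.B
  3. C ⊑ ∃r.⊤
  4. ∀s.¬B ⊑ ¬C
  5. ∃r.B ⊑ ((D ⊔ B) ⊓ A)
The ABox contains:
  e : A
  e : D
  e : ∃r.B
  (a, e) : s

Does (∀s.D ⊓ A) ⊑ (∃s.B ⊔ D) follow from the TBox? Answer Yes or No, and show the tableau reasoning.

1. (∀s.D ⊓ A) ⊑ (∃s.B ⊔ D)  ⇔  ((∀s.D ⊓ A) ⊓ (∀s.¬B ⊓ ¬D)) unsat w.r.t. T
   all branches close; clash {B, ¬B} at an ∃-successor
2. Hence (∀s.D ⊓ A) ⊑ (∃s.B ⊔ D): entailed.

Yes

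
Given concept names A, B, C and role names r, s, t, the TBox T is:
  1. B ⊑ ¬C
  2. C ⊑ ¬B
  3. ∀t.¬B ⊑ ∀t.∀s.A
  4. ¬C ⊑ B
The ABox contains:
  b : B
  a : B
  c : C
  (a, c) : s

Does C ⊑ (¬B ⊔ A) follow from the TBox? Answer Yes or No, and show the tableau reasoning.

1. C ⊑ (¬B ⊔ A)  ⇔  (C ⊓ (B ⊓ ¬A)) unsat w.r.t. T
   all branches close; clash {C, ¬C} at x₀
2. Hence C ⊑ (¬B ⊔ A): entailed.

Yes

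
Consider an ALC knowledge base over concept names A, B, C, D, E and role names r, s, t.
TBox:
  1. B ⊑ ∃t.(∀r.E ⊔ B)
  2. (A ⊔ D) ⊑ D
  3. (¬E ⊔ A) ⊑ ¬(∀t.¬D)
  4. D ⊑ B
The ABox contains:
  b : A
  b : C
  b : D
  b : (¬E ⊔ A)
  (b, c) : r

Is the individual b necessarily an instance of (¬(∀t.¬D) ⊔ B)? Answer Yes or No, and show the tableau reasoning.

1. b : (¬(∀t.¬D) ⊔ B)?  L(b) = {A, C, D, (¬E ⊔ A)} ∪ {(∀t.¬D ⊓ ¬B)}
   clash {B, ¬B} at b — b ∈ (¬(∀t.¬D) ⊔ B)
2. Hence b : (¬(∀t.¬D) ⊔ B): entailed.

Yes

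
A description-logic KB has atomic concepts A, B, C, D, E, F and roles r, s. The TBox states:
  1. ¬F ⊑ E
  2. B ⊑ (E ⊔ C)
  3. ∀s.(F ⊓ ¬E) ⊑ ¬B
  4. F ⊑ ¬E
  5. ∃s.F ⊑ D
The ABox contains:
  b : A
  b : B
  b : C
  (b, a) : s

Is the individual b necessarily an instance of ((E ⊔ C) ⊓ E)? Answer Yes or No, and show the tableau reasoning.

1. b : ((E ⊔ C) ⊓ E)?  L(b) = {A, B, C} ∪ {((¬E ⊓ ¬C) ⊔ ¬E)}
   apply at b: B⊑(E ⊔ C)
   open: L(b) ⊇ {A, B, C, F, ¬E, …} (+ ∃-successors) — b ∉ ((E ⊔ C) ⊓ E) possible
2. Hence b : ((E ⊔ C) ⊓ E): not entailed.

No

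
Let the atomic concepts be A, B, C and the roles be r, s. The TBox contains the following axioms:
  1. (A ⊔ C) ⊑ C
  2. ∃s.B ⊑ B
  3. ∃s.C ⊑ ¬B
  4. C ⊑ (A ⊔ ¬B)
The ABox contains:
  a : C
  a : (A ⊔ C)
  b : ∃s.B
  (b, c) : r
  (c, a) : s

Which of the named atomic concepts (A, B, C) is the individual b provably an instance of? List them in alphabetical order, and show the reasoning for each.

1. b : A?  L(b) = {∃s.B} ∪ {¬A}
   apply at b: ∃s.B⊑B
   open: L(b) ⊇ {B, ¬A, ¬C, ∀s.¬C, ∃s.B} (+ ∃-successors) — b ∉ A possible
2. b : B?  L(b) = {∃s.B} ∪ {¬B}
   clash {B, ¬B} at b — b ∈ B
3. b : C?  L(b) = {∃s.B} ∪ {¬C}
   apply at b: ∃s.B⊑B
   open: L(b) ⊇ {B, ¬A, ¬C, ∀s.¬C, ∃s.B} (+ ∃-successors) — b ∉ C possible
4. Entailed for b: {B}

{B}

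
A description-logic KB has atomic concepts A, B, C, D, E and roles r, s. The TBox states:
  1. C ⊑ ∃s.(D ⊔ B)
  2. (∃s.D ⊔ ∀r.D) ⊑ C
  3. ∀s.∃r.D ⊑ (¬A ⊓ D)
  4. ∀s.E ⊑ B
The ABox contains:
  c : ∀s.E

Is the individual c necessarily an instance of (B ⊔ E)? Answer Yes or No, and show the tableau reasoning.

Yes

1. c : (B ⊔ E)?  L(c) = {∀s.E} ∪ {(¬B ⊓ ¬E)}
   clash {B, ¬B} at c — c ∈ (B ⊔ E)
2. Hence c : (B ⊔ E): entailed.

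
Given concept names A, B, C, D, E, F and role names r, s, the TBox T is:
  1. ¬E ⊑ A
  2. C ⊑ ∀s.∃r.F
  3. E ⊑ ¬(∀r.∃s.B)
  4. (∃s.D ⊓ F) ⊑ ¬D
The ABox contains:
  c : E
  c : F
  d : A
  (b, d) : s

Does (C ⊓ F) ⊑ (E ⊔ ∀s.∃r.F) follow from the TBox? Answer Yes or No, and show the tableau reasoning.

Yes

1. (C ⊓ F) ⊑ (E ⊔ ∀s.∃r.F)  ⇔  ((C ⊓ F) ⊓ (¬E ⊓ ∃s.∀r.¬F)) unsat w.r.t. T
   all branches close; clash {F, ¬F} at an ∃-successor
2. Hence (C ⊓ F) ⊑ (E ⊔ ∀s.∃r.F): entailed.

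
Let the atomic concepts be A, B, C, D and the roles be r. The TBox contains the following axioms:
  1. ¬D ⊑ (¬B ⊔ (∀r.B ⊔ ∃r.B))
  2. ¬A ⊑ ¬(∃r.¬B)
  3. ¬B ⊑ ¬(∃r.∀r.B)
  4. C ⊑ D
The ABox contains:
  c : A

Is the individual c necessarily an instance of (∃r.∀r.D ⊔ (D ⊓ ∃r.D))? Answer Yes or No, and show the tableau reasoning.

1. c : (∃r.∀r.D ⊔ (D ⊓ ∃r.D))?  L(c) = {A} ∪ {(∀r.∃r.¬D ⊓ (¬D ⊔ ∀r.¬D))}
   open: L(c) ⊇ {A, B, ¬C, ¬D, ∀r.B, …} — c ∉ (∃r.∀r.D ⊔ (D ⊓ ∃r.D)) possible
2. Hence c : (∃r.∀r.D ⊔ (D ⊓ ∃r.D)): not entailed.

No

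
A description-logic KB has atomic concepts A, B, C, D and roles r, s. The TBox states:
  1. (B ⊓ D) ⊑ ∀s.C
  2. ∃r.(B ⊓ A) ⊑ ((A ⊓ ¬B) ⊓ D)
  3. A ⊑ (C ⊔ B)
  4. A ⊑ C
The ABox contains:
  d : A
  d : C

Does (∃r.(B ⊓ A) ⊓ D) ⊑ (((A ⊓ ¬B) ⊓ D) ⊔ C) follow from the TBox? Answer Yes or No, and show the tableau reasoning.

Yes

1. (∃r.(B ⊓ A) ⊓ D) ⊑ (((A ⊓ ¬B) ⊓ D) ⊔ C)  ⇔  ((∃r.(B ⊓ A) ⊓ D) ⊓ (((¬A ⊔ B) ⊔ ¬D) ⊓ ¬C)) unsat w.r.t. T
   all branches close; clash {C, ¬C} at x₀
2. Hence (∃r.(B ⊓ A) ⊓ D) ⊑ (((A ⊓ ¬B) ⊓ D) ⊔ C): entailed.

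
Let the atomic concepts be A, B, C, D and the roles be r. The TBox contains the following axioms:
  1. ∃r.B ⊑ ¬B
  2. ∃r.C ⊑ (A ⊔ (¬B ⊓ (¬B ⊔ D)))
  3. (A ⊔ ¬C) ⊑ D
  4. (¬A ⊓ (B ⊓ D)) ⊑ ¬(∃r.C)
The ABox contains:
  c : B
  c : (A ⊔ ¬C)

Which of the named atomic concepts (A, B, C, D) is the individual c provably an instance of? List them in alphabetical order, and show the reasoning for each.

{B, D}

1. c : A?  L(c) = {B, (A ⊔ ¬C)} ∪ {¬A}
   apply at c: (A ⊔ ¬C)⊑D
   open: L(c) ⊇ {B, D, ¬A, ¬C, ∀r.¬B, …} — c ∉ A possible
2. c : B?  L(c) = {B, (A ⊔ ¬C)} ∪ {¬B}
   clash {B, ¬B} at c — c ∈ B
3. c : C?  L(c) = {B, (A ⊔ ¬C)} ∪ {¬C}
   apply at c: (A ⊔ ¬C)⊑D
   open: L(c) ⊇ {A, B, D, ¬C, ∀r.¬B, …} — c ∉ C possible
4. c : D?  L(c) = {B, (A ⊔ ¬C)} ∪ {¬D}
   clash {D, ¬D} at c — c ∈ D
5. Entailed for c: {B, D}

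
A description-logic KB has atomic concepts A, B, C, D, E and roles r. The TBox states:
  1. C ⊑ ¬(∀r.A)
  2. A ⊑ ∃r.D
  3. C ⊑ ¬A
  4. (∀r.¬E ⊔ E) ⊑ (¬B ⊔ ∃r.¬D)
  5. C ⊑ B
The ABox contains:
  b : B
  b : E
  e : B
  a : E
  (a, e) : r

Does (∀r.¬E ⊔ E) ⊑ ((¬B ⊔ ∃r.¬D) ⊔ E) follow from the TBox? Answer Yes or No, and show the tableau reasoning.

1. (∀r.¬E ⊔ E) ⊑ ((¬B ⊔ ∃r.¬D) ⊔ E)  ⇔  ((∀r.¬E ⊔ E) ⊓ ((B ⊓ ∀r.D) ⊓ ¬E)) unsat w.r.t. T
   all branches close; clash {E, ¬E} at x₀
2. Hence (∀r.¬E ⊔ E) ⊑ ((¬B ⊔ ∃r.¬D) ⊔ E): entailed.

Yes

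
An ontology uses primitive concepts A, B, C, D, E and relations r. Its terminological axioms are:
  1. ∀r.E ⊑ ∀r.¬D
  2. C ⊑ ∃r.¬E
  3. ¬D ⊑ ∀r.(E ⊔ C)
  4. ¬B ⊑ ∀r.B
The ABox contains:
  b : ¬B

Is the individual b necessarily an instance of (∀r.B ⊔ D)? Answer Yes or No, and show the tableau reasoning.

Yes

1. b : (∀r.B ⊔ D)?  L(b) = {¬B} ∪ {(∃r.¬B ⊓ ¬D)}
   clash {B, ¬B} at an ∃-successor — b ∈ (∀r.B ⊔ D)
2. Hence b : (∀r.B ⊔ D): entailed.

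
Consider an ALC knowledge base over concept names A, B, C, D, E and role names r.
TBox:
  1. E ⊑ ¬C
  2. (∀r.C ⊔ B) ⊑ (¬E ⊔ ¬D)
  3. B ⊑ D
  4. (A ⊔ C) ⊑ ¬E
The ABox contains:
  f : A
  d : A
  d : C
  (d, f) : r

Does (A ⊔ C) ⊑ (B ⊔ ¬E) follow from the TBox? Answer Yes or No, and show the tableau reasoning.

1. (A ⊔ C) ⊑ (B ⊔ ¬E)  ⇔  ((A ⊔ C) ⊓ (¬B ⊓ E)) unsat w.r.t. T
   all branches close; clash {C, ¬C} at x₀
2. Hence (A ⊔ C) ⊑ (B ⊔ ¬E): entailed.

Yes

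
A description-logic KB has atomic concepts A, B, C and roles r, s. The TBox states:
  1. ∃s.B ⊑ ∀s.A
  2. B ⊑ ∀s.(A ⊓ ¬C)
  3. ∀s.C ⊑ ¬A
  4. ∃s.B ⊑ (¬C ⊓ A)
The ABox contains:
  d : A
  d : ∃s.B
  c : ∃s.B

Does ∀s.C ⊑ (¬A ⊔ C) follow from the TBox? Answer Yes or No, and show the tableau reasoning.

1. ∀s.C ⊑ (¬A ⊔ C)  ⇔  (∀s.C ⊓ (A ⊓ ¬C)) unsat w.r.t. T
   all branches close; clash {A, ¬A} at x₀
2. Hence ∀s.C ⊑ (¬A ⊔ C): entailed.

Yes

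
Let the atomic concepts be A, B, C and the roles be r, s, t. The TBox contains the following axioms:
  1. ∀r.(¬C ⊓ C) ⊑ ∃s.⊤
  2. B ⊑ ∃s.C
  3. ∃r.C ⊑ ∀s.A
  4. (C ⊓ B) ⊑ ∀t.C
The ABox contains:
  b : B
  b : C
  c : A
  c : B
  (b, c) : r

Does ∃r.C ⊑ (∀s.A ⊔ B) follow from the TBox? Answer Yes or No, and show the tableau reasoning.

Yes

1. ∃r.C ⊑ (∀s.A ⊔ B)  ⇔  (∃r.C ⊓ (∃s.¬A ⊓ ¬B)) unsat w.r.t. T
   all branches close; clash {A, ¬A} at an ∃-successor
2. Hence ∃r.C ⊑ (∀s.A ⊔ B): entailed.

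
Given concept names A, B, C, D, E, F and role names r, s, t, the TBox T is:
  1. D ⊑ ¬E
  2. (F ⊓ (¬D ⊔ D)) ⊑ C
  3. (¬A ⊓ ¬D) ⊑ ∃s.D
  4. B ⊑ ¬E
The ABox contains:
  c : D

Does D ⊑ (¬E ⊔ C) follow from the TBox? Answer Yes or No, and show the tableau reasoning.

Yes

1. D ⊑ (¬E ⊔ C)  ⇔  (D ⊓ (E ⊓ ¬C)) unsat w.r.t. T
   all branches close; clash {E, ¬E} at x₀
2. Hence D ⊑ (¬E ⊔ C): entailed.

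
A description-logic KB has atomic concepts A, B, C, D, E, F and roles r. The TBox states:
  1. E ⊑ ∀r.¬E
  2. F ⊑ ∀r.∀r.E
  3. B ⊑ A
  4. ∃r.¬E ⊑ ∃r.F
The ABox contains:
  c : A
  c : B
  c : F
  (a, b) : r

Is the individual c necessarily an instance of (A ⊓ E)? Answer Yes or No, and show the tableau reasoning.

No

1. c : (A ⊓ E)?  L(c) = {A, B, F} ∪ {(¬A ⊔ ¬E)}
   apply at c: F⊑∀r.∀r.E
   open: L(c) ⊇ {A, B, F, ¬E, ∀r.E, …} — c ∉ (A ⊓ E) possible
2. Hence c : (A ⊓ E): not entailed.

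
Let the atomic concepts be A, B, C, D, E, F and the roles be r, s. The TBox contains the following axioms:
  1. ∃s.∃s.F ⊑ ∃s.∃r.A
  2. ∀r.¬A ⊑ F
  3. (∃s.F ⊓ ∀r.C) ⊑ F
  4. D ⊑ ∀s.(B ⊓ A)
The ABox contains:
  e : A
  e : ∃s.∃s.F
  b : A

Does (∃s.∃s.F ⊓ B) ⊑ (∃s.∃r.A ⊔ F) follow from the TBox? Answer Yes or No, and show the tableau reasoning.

Yes

1. (∃s.∃s.F ⊓ B) ⊑ (∃s.∃r.A ⊔ F)  ⇔  ((∃s.∃s.F ⊓ B) ⊓ (∀s.∀r.¬A ⊓ ¬F)) unsat w.r.t. T
   all branches close; clash {F, ¬F} at x₀
2. Hence (∃s.∃s.F ⊓ B) ⊑ (∃s.∃r.A ⊔ F): entailed.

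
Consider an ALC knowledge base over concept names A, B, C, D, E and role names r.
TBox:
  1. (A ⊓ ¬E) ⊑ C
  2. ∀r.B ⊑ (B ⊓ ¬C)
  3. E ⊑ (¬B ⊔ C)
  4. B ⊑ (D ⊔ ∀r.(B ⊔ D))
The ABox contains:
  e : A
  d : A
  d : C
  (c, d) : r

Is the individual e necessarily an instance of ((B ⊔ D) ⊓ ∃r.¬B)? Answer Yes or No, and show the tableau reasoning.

1. e : ((B ⊔ D) ⊓ ∃r.¬B)?  L(e) = {A} ∪ {((¬B ⊓ ¬D) ⊔ ∀r.B)}
   open: L(e) ⊇ {A, E, ¬B, ¬D, ∃r.¬B} (+ ∃-successors) — e ∉ ((B ⊔ D) ⊓ ∃r.¬B) possible
2. Hence e : ((B ⊔ D) ⊓ ∃r.¬B): not entailed.

No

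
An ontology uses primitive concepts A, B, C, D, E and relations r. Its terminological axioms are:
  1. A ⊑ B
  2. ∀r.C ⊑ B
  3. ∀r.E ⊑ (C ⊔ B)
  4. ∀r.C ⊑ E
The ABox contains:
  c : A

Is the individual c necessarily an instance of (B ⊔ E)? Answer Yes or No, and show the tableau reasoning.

1. c : (B ⊔ E)?  L(c) = {A} ∪ {(¬B ⊓ ¬E)}
   clash {B, ¬B} at c — c ∈ (B ⊔ E)
2. Hence c : (B ⊔ E): entailed.

Yes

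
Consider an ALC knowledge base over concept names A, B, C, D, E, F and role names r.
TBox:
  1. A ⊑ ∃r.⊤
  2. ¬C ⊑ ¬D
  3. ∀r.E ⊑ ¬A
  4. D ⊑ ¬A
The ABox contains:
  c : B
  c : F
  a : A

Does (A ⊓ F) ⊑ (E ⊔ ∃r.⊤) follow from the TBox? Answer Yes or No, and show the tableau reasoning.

1. (A ⊓ F) ⊑ (E ⊔ ∃r.⊤)  ⇔  ((A ⊓ F) ⊓ (¬E ⊓ ∀r.⊥)) unsat w.r.t. T
   all branches close; clash {A, ¬A} at x₀
2. Hence (A ⊓ F) ⊑ (E ⊔ ∃r.⊤): entailed.

Yes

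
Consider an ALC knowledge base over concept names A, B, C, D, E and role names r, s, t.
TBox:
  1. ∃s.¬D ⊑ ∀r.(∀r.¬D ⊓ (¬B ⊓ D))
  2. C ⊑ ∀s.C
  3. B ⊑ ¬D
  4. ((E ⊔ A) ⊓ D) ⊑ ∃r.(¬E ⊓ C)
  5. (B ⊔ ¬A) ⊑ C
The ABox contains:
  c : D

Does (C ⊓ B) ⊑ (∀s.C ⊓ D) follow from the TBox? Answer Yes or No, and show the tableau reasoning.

1. (C ⊓ B) ⊑ (∀s.C ⊓ D)  ⇔  ((C ⊓ B) ⊓ (∃s.¬C ⊔ ¬D)) unsat w.r.t. T
   apply at x₀: C⊑∀s.C; B⊑¬D
   open: L(x₀) ⊇ {B, C, ¬D, ∀s.C, ∀s.D}
2. Hence (C ⊓ B) ⊑ (∀s.C ⊓ D): not entailed.

No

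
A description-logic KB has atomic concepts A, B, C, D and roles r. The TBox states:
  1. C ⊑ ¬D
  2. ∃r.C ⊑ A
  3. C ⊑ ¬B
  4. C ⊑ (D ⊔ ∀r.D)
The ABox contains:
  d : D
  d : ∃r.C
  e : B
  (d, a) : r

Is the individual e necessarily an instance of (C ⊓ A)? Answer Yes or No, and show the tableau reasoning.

No

1. e : (C ⊓ A)?  L(e) = {B} ∪ {(¬C ⊔ ¬A)}
   open: L(e) ⊇ {B, ¬C, ∀r.¬C} — e ∉ (C ⊓ A) possible
2. Hence e : (C ⊓ A): not entailed.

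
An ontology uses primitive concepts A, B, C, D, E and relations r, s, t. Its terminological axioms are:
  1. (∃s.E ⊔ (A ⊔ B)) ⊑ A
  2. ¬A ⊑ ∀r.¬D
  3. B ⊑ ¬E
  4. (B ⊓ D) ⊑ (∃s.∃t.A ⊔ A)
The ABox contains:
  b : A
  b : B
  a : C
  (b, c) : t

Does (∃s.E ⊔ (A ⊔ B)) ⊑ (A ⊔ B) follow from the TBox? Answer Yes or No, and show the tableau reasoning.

Yes

1. (∃s.E ⊔ (A ⊔ B)) ⊑ (A ⊔ B)  ⇔  ((∃s.E ⊔ (A ⊔ B)) ⊓ (¬A ⊓ ¬B)) unsat w.r.t. T
   all branches close; clash {B, ¬B} at x₀
2. Hence (∃s.E ⊔ (A ⊔ B)) ⊑ (A ⊔ B): entailed.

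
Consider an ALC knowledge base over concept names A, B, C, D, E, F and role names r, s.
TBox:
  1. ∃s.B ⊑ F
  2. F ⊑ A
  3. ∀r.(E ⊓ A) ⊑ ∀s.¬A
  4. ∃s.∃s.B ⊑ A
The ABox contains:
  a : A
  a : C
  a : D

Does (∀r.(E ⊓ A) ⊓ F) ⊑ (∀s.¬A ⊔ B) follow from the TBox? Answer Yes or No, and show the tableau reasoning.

1. (∀r.(E ⊓ A) ⊓ F) ⊑ (∀s.¬A ⊔ B)  ⇔  ((∀r.(E ⊓ A) ⊓ F) ⊓ (∃s.A ⊓ ¬B)) unsat w.r.t. T
   all branches close; clash {A, ¬A} at an ∃-successor
2. Hence (∀r.(E ⊓ A) ⊓ F) ⊑ (∀s.¬A ⊔ B): entailed.

Yes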